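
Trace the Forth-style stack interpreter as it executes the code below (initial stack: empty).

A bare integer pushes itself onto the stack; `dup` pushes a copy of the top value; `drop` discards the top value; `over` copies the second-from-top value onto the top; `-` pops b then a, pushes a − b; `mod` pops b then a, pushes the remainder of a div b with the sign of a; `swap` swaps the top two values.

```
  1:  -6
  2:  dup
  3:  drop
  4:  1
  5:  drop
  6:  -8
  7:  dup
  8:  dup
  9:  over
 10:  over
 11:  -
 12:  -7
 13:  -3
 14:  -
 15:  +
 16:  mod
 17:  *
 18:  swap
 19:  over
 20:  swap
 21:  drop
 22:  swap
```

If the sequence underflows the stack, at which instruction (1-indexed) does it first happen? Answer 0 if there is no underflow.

-6   -> [-6]
dup  -> [-6, -6]
drop -> [-6]
1    -> [-6, 1]
drop -> [-6]
-8   -> [-6, -8]
dup  -> [-6, -8, -8]
dup  -> [-6, -8, -8, -8]
over -> [-6, -8, -8, -8, -8]
over -> [-6, -8, -8, -8, -8, -8]
-    -> [-6, -8, -8, -8, 0]
-7   -> [-6, -8, -8, -8, 0, -7]
-3   -> [-6, -8, -8, -8, 0, -7, -3]
-    -> [-6, -8, -8, -8, 0, -4]
+    -> [-6, -8, -8, -8, -4]
mod  -> [-6, -8, -8, 0]
*    -> [-6, -8, 0]
swap -> [-6, 0, -8]
over -> [-6, 0, -8, 0]
swap -> [-6, 0, 0, -8]
drop -> [-6, 0, 0]
swap -> [-6, 0, 0]

0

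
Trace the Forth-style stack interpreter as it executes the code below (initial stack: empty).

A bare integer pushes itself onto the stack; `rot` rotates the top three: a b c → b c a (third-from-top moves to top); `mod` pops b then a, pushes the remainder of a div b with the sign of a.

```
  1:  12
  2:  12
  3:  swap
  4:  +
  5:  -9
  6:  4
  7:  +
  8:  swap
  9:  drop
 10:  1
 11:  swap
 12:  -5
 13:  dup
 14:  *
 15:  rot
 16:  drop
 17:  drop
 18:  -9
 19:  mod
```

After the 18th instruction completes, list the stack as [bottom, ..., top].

12   : 12
12   : 12 12
swap : 12 12
+    : 24
-9   : 24 -9
4    : 24 -9 4
+    : 24 -5
swap : -5 24
drop : -5
1    : -5 1
swap : 1 -5
-5   : 1 -5 -5
dup  : 1 -5 -5 -5
*    : 1 -5 25
rot  : -5 25 1
drop : -5 25
drop : -5
-9   : -5 -9

[-5, -9]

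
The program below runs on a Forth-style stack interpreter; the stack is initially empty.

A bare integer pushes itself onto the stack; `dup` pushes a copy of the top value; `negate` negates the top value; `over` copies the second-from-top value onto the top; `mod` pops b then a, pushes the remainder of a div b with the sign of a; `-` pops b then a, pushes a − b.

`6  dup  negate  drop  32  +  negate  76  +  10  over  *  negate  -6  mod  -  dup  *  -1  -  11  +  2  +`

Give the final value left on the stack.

6      -> 6
dup    -> 6 6
negate -> 6 -6
drop   -> 6
32     -> 6 32
+      -> 38
negate -> -38
76     -> -38 76
+      -> 38
10     -> 38 10
over   -> 38 10 38
*      -> 38 380
negate -> 38 -380
-6     -> 38 -380 -6
mod    -> 38 -2
-      -> 40
dup    -> 40 40
*      -> 1600
-1     -> 1600 -1
-      -> 1601
11     -> 1601 11
+      -> 1612
2      -> 1612 2
+      -> 1614

1614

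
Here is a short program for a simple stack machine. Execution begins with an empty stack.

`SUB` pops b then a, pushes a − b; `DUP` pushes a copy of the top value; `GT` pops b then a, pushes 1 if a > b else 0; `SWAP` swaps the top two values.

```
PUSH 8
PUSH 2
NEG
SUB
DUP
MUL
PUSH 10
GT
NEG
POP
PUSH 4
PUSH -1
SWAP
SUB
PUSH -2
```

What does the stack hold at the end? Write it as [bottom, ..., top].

[-5, -2]

PUSH 8  : [8]
PUSH 2  : [8, 2]
NEG     : [8, -2]
SUB     : [10]
DUP     : [10, 10]
MUL     : [100]
PUSH 10 : [100, 10]
GT      : [1]
NEG     : [-1]
POP     : []
PUSH 4  : [4]
PUSH -1 : [4, -1]
SWAP    : [-1, 4]
SUB     : [-5]
PUSH -2 : [-5, -2]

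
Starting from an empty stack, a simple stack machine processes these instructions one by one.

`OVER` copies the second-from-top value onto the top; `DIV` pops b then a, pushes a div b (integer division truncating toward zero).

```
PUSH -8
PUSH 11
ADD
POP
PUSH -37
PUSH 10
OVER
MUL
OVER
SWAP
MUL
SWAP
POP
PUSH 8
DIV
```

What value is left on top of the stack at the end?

PUSH -8  → [-8]
PUSH 11  → [-8, 11]
ADD      → [3]
POP      → []
PUSH -37 → [-37]
PUSH 10  → [-37, 10]
OVER     → [-37, 10, -37]
MUL      → [-37, -370]
OVER     → [-37, -370, -37]
SWAP     → [-37, -37, -370]
MUL      → [-37, 13690]
SWAP     → [13690, -37]
POP      → [13690]
PUSH 8   → [13690, 8]
DIV      → [1711]

1711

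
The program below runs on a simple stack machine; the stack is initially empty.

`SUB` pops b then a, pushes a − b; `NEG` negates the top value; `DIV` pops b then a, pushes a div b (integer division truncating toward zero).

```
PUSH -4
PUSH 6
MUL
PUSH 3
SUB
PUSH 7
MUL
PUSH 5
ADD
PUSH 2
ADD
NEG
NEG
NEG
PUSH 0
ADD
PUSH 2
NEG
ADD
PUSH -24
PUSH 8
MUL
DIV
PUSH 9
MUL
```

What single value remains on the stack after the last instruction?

0

PUSH -4  : [-4]
PUSH 6   : [-4, 6]
MUL      : [-24]
PUSH 3   : [-24, 3]
SUB      : [-27]
PUSH 7   : [-27, 7]
MUL      : [-189]
PUSH 5   : [-189, 5]
ADD      : [-184]
PUSH 2   : [-184, 2]
ADD      : [-182]
NEG      : [182]
NEG      : [-182]
NEG      : [182]
PUSH 0   : [182, 0]
ADD      : [182]
PUSH 2   : [182, 2]
NEG      : [182, -2]
ADD      : [180]
PUSH -24 : [180, -24]
PUSH 8   : [180, -24, 8]
MUL      : [180, -192]
DIV      : [0]
PUSH 9   : [0, 9]
MUL      : [0]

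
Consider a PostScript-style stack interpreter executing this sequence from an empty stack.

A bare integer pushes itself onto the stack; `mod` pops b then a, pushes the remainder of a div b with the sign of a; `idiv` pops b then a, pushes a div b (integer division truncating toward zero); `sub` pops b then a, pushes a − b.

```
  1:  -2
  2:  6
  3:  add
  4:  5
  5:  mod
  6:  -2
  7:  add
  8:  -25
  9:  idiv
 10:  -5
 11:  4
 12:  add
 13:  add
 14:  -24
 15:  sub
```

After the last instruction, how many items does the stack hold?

1

-2    -2
6     -2 6
add   4
5     4 5
mod   4
-2    4 -2
add   2
-25   2 -25
idiv  0
-5    0 -5
4     0 -5 4
add   0 -1
add   -1
-24   -1 -24
sub   23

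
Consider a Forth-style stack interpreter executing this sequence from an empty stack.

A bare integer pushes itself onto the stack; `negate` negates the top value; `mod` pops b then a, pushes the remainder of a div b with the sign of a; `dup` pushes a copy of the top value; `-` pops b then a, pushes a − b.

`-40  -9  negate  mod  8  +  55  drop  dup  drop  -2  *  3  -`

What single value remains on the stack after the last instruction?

-11

-40    -> -40
-9     -> -40 -9
negate -> -40 9
mod    -> -4
8      -> -4 8
+      -> 4
55     -> 4 55
drop   -> 4
dup    -> 4 4
drop   -> 4
-2     -> 4 -2
*      -> -8
3      -> -8 3
-      -> -11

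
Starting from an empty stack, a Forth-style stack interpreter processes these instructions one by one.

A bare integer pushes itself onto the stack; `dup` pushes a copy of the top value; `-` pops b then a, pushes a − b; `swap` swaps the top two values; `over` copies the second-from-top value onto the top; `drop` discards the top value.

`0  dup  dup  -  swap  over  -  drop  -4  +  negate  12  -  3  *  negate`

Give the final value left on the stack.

24

0       0
dup     0 0
dup     0 0 0
-       0 0
swap    0 0
over    0 0 0
-       0 0
drop    0
-4      0 -4
+       -4
negate  4
12      4 12
-       -8
3       -8 3
*       -24
negate  24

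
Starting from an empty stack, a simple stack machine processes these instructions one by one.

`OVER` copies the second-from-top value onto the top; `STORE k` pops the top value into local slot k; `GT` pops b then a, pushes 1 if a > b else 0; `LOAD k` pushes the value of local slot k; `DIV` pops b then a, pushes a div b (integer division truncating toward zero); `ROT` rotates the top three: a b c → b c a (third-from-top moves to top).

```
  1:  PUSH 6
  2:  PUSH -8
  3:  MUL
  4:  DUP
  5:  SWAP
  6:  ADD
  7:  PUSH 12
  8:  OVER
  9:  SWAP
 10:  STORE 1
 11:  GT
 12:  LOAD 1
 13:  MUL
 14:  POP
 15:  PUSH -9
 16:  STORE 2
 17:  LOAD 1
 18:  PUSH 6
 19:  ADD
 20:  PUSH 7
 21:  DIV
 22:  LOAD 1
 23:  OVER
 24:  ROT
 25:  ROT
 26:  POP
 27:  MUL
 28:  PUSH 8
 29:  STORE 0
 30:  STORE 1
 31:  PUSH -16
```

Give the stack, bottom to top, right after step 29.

[4]

PUSH 6   [6]
PUSH -8  [6, -8]
MUL      [-48]
DUP      [-48, -48]
SWAP     [-48, -48]
ADD      [-96]
PUSH 12  [-96, 12]
OVER     [-96, 12, -96]
SWAP     [-96, -96, 12]
STORE 1  [-96, -96]
GT       [0]
LOAD 1   [0, 12]
MUL      [0]
POP      []
PUSH -9  [-9]
STORE 2  []
LOAD 1   [12]
PUSH 6   [12, 6]
ADD      [18]
PUSH 7   [18, 7]
DIV      [2]
LOAD 1   [2, 12]
OVER     [2, 12, 2]
ROT      [12, 2, 2]
ROT      [2, 2, 12]
POP      [2, 2]
MUL      [4]
PUSH 8   [4, 8]
STORE 0  [4]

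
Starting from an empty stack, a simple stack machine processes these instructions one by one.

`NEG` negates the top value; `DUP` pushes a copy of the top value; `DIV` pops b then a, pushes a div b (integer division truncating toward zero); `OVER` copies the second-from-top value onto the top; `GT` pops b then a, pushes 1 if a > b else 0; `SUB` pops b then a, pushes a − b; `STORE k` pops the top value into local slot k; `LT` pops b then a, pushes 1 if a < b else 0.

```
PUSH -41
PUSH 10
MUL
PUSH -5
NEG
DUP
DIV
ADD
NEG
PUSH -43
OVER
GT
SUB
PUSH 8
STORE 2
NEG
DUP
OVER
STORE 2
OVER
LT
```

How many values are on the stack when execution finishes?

PUSH -41 → [-41]
PUSH 10  → [-41, 10]
MUL      → [-410]
PUSH -5  → [-410, -5]
NEG      → [-410, 5]
DUP      → [-410, 5, 5]
DIV      → [-410, 1]
ADD      → [-409]
NEG      → [409]
PUSH -43 → [409, -43]
OVER     → [409, -43, 409]
GT       → [409, 0]
SUB      → [409]
PUSH 8   → [409, 8]
STORE 2  → [409]
NEG      → [-409]
DUP      → [-409, -409]
OVER     → [-409, -409, -409]
STORE 2  → [-409, -409]
OVER     → [-409, -409, -409]
LT       → [-409, 0]

2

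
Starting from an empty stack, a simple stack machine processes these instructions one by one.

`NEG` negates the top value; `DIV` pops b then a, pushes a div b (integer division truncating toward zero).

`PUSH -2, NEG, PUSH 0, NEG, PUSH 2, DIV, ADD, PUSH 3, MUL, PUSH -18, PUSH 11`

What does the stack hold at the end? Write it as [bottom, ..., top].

[6, -18, 11]

PUSH -2  : [-2]
NEG      : [2]
PUSH 0   : [2, 0]
NEG      : [2, 0]
PUSH 2   : [2, 0, 2]
DIV      : [2, 0]
ADD      : [2]
PUSH 3   : [2, 3]
MUL      : [6]
PUSH -18 : [6, -18]
PUSH 11  : [6, -18, 11]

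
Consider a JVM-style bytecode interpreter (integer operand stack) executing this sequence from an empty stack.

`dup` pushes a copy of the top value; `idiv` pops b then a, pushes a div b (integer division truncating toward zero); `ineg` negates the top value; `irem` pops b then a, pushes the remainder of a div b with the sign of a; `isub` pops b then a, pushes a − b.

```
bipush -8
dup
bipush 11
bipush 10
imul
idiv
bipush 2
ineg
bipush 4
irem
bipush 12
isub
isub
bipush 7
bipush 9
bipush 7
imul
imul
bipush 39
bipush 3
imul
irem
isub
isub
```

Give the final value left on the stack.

68

bipush -8 → [-8]
dup       → [-8, -8]
bipush 11 → [-8, -8, 11]
bipush 10 → [-8, -8, 11, 10]
imul      → [-8, -8, 110]
idiv      → [-8, 0]
bipush 2  → [-8, 0, 2]
ineg      → [-8, 0, -2]
bipush 4  → [-8, 0, -2, 4]
irem      → [-8, 0, -2]
bipush 12 → [-8, 0, -2, 12]
isub      → [-8, 0, -14]
isub      → [-8, 14]
bipush 7  → [-8, 14, 7]
bipush 9  → [-8, 14, 7, 9]
bipush 7  → [-8, 14, 7, 9, 7]
imul      → [-8, 14, 7, 63]
imul      → [-8, 14, 441]
bipush 39 → [-8, 14, 441, 39]
bipush 3  → [-8, 14, 441, 39, 3]
imul      → [-8, 14, 441, 117]
irem      → [-8, 14, 90]
isub      → [-8, -76]
isub      → [68]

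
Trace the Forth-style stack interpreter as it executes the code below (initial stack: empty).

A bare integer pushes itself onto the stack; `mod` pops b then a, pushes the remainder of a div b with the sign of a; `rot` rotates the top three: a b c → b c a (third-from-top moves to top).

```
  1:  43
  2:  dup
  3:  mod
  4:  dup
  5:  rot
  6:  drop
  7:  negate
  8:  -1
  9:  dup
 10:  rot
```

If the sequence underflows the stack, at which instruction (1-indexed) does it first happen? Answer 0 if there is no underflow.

43   [43]
dup  [43, 43]
mod  [0]
dup  [0, 0]
rot  — needs 3 operands, stack has 2 → underflow

5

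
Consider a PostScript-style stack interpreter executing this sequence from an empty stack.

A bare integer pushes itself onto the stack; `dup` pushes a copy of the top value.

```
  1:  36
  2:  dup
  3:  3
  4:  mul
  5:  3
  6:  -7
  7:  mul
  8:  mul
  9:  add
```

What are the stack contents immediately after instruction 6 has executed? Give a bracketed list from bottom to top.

[36, 108, 3, -7]

36   [36]
dup  [36, 36]
3    [36, 36, 3]
mul  [36, 108]
3    [36, 108, 3]
-7   [36, 108, 3, -7]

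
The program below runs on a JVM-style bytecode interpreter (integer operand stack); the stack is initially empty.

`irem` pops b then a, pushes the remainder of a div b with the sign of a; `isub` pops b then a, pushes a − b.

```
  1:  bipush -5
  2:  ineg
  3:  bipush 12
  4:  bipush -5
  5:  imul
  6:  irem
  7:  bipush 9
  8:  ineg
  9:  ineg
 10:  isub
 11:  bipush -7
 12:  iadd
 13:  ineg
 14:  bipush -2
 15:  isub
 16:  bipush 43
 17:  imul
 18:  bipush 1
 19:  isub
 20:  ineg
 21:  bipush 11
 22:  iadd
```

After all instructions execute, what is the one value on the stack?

-547

bipush -5  [-5]
ineg       [5]
bipush 12  [5, 12]
bipush -5  [5, 12, -5]
imul       [5, -60]
irem       [5]
bipush 9   [5, 9]
ineg       [5, -9]
ineg       [5, 9]
isub       [-4]
bipush -7  [-4, -7]
iadd       [-11]
ineg       [11]
bipush -2  [11, -2]
isub       [13]
bipush 43  [13, 43]
imul       [559]
bipush 1   [559, 1]
isub       [558]
ineg       [-558]
bipush 11  [-558, 11]
iadd       [-547]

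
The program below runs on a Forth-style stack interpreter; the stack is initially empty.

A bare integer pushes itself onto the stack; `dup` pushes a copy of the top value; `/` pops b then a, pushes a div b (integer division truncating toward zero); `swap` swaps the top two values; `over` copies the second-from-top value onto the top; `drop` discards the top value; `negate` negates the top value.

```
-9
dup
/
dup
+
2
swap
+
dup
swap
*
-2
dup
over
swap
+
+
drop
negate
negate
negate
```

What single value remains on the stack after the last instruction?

-9     -> -9
dup    -> -9 -9
/      -> 1
dup    -> 1 1
+      -> 2
2      -> 2 2
swap   -> 2 2
+      -> 4
dup    -> 4 4
swap   -> 4 4
*      -> 16
-2     -> 16 -2
dup    -> 16 -2 -2
over   -> 16 -2 -2 -2
swap   -> 16 -2 -2 -2
+      -> 16 -2 -4
+      -> 16 -6
drop   -> 16
negate -> -16
negate -> 16
negate -> -16

-16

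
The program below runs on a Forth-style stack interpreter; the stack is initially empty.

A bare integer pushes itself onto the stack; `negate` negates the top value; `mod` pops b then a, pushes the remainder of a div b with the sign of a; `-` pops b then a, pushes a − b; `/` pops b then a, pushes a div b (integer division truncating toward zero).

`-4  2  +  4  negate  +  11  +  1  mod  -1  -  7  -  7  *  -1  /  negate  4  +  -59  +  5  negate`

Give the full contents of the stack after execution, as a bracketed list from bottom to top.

[-97, -5]

-4     : [-4]
2      : [-4, 2]
+      : [-2]
4      : [-2, 4]
negate : [-2, -4]
+      : [-6]
11     : [-6, 11]
+      : [5]
1      : [5, 1]
mod    : [0]
-1     : [0, -1]
-      : [1]
7      : [1, 7]
-      : [-6]
7      : [-6, 7]
*      : [-42]
-1     : [-42, -1]
/      : [42]
negate : [-42]
4      : [-42, 4]
+      : [-38]
-59    : [-38, -59]
+      : [-97]
5      : [-97, 5]
negate : [-97, -5]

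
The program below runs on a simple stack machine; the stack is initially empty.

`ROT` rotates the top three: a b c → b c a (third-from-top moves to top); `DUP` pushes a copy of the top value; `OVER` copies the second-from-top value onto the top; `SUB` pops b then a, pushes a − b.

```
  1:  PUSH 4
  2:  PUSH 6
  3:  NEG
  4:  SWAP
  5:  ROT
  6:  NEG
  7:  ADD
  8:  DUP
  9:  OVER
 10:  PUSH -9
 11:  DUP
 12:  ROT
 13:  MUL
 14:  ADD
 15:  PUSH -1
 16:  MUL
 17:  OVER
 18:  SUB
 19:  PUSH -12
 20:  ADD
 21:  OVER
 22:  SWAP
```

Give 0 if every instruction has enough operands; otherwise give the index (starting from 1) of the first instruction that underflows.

PUSH 4  [4]
PUSH 6  [4, 6]
NEG     [4, -6]
SWAP    [-6, 4]
ROT  — needs 3 operands, stack has 2 → underflow

5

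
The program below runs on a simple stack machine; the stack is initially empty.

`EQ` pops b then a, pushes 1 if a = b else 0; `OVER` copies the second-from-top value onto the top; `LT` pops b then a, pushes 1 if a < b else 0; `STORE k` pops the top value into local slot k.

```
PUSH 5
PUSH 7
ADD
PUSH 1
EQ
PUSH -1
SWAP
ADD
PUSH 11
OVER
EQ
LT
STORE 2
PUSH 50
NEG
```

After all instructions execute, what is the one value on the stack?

-50

PUSH 5  → [5]
PUSH 7  → [5, 7]
ADD     → [12]
PUSH 1  → [12, 1]
EQ      → [0]
PUSH -1 → [0, -1]
SWAP    → [-1, 0]
ADD     → [-1]
PUSH 11 → [-1, 11]
OVER    → [-1, 11, -1]
EQ      → [-1, 0]
LT      → [1]
STORE 2 → []
PUSH 50 → [50]
NEG     → [-50]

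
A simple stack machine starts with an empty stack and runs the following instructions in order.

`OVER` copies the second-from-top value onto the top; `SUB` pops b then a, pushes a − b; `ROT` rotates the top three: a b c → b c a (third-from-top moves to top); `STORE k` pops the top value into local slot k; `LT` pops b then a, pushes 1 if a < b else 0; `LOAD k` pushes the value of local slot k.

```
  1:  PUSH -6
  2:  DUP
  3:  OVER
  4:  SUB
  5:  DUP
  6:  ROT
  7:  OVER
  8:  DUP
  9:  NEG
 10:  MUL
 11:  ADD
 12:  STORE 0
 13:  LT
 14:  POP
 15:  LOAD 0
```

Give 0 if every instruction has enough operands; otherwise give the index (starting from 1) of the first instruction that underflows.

PUSH -6  [-6]
DUP      [-6, -6]
OVER     [-6, -6, -6]
SUB      [-6, 0]
DUP      [-6, 0, 0]
ROT      [0, 0, -6]
OVER     [0, 0, -6, 0]
DUP      [0, 0, -6, 0, 0]
NEG      [0, 0, -6, 0, 0]
MUL      [0, 0, -6, 0]
ADD      [0, 0, -6]
STORE 0  [0, 0]
LT       [0]
POP      []
LOAD 0   [-6]

0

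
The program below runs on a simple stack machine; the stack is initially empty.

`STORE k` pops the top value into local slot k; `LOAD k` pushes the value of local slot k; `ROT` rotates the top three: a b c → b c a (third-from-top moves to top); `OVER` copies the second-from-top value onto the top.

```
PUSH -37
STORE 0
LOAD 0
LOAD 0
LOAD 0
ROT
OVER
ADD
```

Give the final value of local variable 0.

PUSH -37 -> [-37]
STORE 0  -> []
LOAD 0   -> [-37]
LOAD 0   -> [-37, -37]
LOAD 0   -> [-37, -37, -37]
ROT      -> [-37, -37, -37]
OVER     -> [-37, -37, -37, -37]
ADD      -> [-37, -37, -74]

-37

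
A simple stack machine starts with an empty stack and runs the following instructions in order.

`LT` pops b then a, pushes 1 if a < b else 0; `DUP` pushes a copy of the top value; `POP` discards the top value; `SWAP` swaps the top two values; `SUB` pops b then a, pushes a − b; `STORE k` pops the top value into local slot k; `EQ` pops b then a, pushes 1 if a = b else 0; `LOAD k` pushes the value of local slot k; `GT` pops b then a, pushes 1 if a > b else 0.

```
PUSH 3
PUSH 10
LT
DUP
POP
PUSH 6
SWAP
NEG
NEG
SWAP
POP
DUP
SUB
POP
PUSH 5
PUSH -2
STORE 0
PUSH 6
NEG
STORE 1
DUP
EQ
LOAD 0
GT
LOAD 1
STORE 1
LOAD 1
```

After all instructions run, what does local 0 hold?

-2

PUSH 3  : 3
PUSH 10 : 3 10
LT      : 1
DUP     : 1 1
POP     : 1
PUSH 6  : 1 6
SWAP    : 6 1
NEG     : 6 -1
NEG     : 6 1
SWAP    : 1 6
POP     : 1
DUP     : 1 1
SUB     : 0
POP     : (empty)
PUSH 5  : 5
PUSH -2 : 5 -2
STORE 0 : 5
PUSH 6  : 5 6
NEG     : 5 -6
STORE 1 : 5
DUP     : 5 5
EQ      : 1
LOAD 0  : 1 -2
GT      : 1
LOAD 1  : 1 -6
STORE 1 : 1
LOAD 1  : 1 -6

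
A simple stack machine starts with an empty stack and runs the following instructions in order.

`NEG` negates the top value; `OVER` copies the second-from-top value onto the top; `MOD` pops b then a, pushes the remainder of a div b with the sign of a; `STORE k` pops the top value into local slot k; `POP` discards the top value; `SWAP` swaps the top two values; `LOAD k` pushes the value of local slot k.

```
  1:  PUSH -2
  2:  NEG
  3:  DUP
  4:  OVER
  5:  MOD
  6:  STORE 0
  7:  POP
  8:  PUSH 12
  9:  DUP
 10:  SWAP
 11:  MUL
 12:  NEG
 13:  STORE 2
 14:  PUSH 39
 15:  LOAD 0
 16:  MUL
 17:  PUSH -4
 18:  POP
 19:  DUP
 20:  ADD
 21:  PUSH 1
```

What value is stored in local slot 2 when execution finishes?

PUSH -2 → [-2]
NEG     → [2]
DUP     → [2, 2]
OVER    → [2, 2, 2]
MOD     → [2, 0]
STORE 0 → [2]
POP     → []
PUSH 12 → [12]
DUP     → [12, 12]
SWAP    → [12, 12]
MUL     → [144]
NEG     → [-144]
STORE 2 → []
PUSH 39 → [39]
LOAD 0  → [39, 0]
MUL     → [0]
PUSH -4 → [0, -4]
POP     → [0]
DUP     → [0, 0]
ADD     → [0]
PUSH 1  → [0, 1]

-144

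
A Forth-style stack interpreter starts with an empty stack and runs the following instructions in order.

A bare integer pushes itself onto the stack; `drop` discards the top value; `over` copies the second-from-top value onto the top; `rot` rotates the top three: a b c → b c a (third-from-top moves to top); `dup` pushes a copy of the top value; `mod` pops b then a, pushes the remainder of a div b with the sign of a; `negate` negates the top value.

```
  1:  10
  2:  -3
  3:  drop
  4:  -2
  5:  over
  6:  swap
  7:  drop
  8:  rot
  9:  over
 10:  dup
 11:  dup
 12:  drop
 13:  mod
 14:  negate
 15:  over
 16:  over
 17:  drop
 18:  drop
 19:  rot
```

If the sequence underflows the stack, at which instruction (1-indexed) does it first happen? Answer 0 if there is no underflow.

8

10   : 10
-3   : 10 -3
drop : 10
-2   : 10 -2
over : 10 -2 10
swap : 10 10 -2
drop : 10 10
rot  — needs 3 operands, stack has 2 → underflow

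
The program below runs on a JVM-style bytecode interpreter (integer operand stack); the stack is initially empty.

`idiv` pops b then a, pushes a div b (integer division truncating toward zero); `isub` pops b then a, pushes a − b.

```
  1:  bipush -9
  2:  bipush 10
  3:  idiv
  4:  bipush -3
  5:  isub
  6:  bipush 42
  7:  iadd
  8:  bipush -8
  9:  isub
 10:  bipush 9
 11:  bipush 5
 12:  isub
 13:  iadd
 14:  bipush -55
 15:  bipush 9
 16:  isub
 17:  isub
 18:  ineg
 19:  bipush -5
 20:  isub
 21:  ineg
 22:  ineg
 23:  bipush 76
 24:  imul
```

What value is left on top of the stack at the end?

bipush -9  → -9
bipush 10  → -9 10
idiv       → 0
bipush -3  → 0 -3
isub       → 3
bipush 42  → 3 42
iadd       → 45
bipush -8  → 45 -8
isub       → 53
bipush 9   → 53 9
bipush 5   → 53 9 5
isub       → 53 4
iadd       → 57
bipush -55 → 57 -55
bipush 9   → 57 -55 9
isub       → 57 -64
isub       → 121
ineg       → -121
bipush -5  → -121 -5
isub       → -116
ineg       → 116
ineg       → -116
bipush 76  → -116 76
imul       → -8816

-8816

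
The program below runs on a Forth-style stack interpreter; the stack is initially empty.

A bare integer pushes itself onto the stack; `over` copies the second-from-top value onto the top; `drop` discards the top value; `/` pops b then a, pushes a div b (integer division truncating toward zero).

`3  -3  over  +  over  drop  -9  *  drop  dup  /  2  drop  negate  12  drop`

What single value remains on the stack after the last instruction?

3      → [3]
-3     → [3, -3]
over   → [3, -3, 3]
+      → [3, 0]
over   → [3, 0, 3]
drop   → [3, 0]
-9     → [3, 0, -9]
*      → [3, 0]
drop   → [3]
dup    → [3, 3]
/      → [1]
2      → [1, 2]
drop   → [1]
negate → [-1]
12     → [-1, 12]
drop   → [-1]

-1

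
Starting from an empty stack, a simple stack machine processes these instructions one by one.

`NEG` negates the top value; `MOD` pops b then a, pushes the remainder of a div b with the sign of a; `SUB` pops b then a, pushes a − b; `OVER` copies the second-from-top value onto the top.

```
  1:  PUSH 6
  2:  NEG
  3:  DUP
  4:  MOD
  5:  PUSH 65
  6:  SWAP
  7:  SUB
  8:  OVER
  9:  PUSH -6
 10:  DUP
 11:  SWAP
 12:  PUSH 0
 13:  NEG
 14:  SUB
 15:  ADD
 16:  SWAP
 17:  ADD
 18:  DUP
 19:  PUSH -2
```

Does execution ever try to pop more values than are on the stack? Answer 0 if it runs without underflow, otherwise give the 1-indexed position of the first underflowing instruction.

8

PUSH 6  : 6
NEG     : -6
DUP     : -6 -6
MOD     : 0
PUSH 65 : 0 65
SWAP    : 65 0
SUB     : 65
OVER  — needs 2 operands, stack has 1 → underflow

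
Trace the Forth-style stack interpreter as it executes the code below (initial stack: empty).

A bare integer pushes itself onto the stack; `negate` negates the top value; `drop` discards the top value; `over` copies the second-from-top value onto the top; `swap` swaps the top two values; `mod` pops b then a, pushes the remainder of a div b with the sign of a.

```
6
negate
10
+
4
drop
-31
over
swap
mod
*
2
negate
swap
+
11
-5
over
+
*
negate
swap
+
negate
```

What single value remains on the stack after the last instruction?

6      : [6]
negate : [-6]
10     : [-6, 10]
+      : [4]
4      : [4, 4]
drop   : [4]
-31    : [4, -31]
over   : [4, -31, 4]
swap   : [4, 4, -31]
mod    : [4, 4]
*      : [16]
2      : [16, 2]
negate : [16, -2]
swap   : [-2, 16]
+      : [14]
11     : [14, 11]
-5     : [14, 11, -5]
over   : [14, 11, -5, 11]
+      : [14, 11, 6]
*      : [14, 66]
negate : [14, -66]
swap   : [-66, 14]
+      : [-52]
negate : [52]

52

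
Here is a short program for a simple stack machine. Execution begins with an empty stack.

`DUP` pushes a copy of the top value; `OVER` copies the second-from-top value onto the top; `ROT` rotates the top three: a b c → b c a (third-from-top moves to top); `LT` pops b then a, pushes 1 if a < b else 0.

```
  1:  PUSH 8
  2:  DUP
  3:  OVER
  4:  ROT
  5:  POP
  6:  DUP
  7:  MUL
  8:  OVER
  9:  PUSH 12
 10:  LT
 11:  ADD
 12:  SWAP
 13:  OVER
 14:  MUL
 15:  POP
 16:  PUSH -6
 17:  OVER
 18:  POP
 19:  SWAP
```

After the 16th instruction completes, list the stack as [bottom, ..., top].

PUSH 8  : [8]
DUP     : [8, 8]
OVER    : [8, 8, 8]
ROT     : [8, 8, 8]
POP     : [8, 8]
DUP     : [8, 8, 8]
MUL     : [8, 64]
OVER    : [8, 64, 8]
PUSH 12 : [8, 64, 8, 12]
LT      : [8, 64, 1]
ADD     : [8, 65]
SWAP    : [65, 8]
OVER    : [65, 8, 65]
MUL     : [65, 520]
POP     : [65]
PUSH -6 : [65, -6]

[65, -6]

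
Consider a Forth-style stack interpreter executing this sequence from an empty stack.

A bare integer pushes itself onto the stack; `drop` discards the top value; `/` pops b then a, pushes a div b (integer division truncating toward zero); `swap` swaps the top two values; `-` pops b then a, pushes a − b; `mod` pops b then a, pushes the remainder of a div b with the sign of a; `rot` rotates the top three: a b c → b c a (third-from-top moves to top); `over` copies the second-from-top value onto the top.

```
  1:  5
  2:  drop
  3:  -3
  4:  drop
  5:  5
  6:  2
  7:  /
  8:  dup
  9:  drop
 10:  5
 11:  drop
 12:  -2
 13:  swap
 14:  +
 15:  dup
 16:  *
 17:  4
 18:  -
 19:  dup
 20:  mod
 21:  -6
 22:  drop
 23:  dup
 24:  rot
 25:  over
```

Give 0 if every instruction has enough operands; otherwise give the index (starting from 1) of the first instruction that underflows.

24

5    → 5
drop → (empty)
-3   → -3
drop → (empty)
5    → 5
2    → 5 2
/    → 2
dup  → 2 2
drop → 2
5    → 2 5
drop → 2
-2   → 2 -2
swap → -2 2
+    → 0
dup  → 0 0
*    → 0
4    → 0 4
-    → -4
dup  → -4 -4
mod  → 0
-6   → 0 -6
drop → 0
dup  → 0 0
rot  — needs 3 operands, stack has 2 → underflow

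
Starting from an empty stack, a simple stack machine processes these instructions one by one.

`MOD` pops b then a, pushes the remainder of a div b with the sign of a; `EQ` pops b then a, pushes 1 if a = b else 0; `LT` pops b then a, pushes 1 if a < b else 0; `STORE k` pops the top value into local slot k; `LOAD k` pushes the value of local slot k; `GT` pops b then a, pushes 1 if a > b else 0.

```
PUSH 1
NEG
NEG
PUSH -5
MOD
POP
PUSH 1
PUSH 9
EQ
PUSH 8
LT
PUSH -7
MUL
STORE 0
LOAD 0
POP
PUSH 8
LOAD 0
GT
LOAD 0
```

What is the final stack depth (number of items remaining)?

PUSH 1   [1]
NEG      [-1]
NEG      [1]
PUSH -5  [1, -5]
MOD      [1]
POP      []
PUSH 1   [1]
PUSH 9   [1, 9]
EQ       [0]
PUSH 8   [0, 8]
LT       [1]
PUSH -7  [1, -7]
MUL      [-7]
STORE 0  []
LOAD 0   [-7]
POP      []
PUSH 8   [8]
LOAD 0   [8, -7]
GT       [1]
LOAD 0   [1, -7]

2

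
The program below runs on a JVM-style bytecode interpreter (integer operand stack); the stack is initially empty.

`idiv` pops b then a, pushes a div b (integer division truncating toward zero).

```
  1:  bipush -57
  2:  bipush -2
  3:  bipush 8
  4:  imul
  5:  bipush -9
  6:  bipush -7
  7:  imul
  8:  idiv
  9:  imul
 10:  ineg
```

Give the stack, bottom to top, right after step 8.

bipush -57  [-57]
bipush -2   [-57, -2]
bipush 8    [-57, -2, 8]
imul        [-57, -16]
bipush -9   [-57, -16, -9]
bipush -7   [-57, -16, -9, -7]
imul        [-57, -16, 63]
idiv        [-57, 0]

[-57, 0]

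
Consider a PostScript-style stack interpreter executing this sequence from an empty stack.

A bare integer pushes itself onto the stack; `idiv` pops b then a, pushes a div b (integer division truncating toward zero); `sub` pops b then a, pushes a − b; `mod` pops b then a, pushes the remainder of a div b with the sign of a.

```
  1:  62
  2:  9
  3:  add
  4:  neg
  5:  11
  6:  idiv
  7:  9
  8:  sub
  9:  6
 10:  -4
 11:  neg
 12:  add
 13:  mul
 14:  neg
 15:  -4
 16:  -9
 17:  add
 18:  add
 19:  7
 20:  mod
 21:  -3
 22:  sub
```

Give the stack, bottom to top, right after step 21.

62    62
9     62 9
add   71
neg   -71
11    -71 11
idiv  -6
9     -6 9
sub   -15
6     -15 6
-4    -15 6 -4
neg   -15 6 4
add   -15 10
mul   -150
neg   150
-4    150 -4
-9    150 -4 -9
add   150 -13
add   137
7     137 7
mod   4
-3    4 -3

[4, -3]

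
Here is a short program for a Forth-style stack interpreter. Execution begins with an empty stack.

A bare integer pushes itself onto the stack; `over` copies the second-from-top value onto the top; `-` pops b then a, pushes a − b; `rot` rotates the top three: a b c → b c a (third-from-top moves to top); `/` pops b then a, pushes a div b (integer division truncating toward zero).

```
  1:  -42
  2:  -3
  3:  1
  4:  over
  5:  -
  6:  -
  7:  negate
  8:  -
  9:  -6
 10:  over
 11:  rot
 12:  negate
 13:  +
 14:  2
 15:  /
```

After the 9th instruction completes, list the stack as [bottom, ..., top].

[-49, -6]

-42    → -42
-3     → -42 -3
1      → -42 -3 1
over   → -42 -3 1 -3
-      → -42 -3 4
-      → -42 -7
negate → -42 7
-      → -49
-6     → -49 -6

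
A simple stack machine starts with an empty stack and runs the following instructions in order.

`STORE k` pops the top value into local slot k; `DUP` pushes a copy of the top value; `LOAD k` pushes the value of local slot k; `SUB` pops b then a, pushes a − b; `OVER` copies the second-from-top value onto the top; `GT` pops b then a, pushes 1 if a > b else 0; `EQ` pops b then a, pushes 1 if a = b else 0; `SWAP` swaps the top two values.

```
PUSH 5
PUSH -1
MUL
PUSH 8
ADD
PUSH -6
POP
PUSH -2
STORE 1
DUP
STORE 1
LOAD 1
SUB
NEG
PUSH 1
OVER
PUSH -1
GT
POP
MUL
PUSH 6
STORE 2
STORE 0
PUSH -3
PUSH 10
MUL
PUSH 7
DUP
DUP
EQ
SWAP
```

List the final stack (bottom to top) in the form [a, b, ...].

[-30, 1, 7]

PUSH 5  → 5
PUSH -1 → 5 -1
MUL     → -5
PUSH 8  → -5 8
ADD     → 3
PUSH -6 → 3 -6
POP     → 3
PUSH -2 → 3 -2
STORE 1 → 3
DUP     → 3 3
STORE 1 → 3
LOAD 1  → 3 3
SUB     → 0
NEG     → 0
PUSH 1  → 0 1
OVER    → 0 1 0
PUSH -1 → 0 1 0 -1
GT      → 0 1 1
POP     → 0 1
MUL     → 0
PUSH 6  → 0 6
STORE 2 → 0
STORE 0 → (empty)
PUSH -3 → -3
PUSH 10 → -3 10
MUL     → -30
PUSH 7  → -30 7
DUP     → -30 7 7
DUP     → -30 7 7 7
EQ      → -30 7 1
SWAP    → -30 1 7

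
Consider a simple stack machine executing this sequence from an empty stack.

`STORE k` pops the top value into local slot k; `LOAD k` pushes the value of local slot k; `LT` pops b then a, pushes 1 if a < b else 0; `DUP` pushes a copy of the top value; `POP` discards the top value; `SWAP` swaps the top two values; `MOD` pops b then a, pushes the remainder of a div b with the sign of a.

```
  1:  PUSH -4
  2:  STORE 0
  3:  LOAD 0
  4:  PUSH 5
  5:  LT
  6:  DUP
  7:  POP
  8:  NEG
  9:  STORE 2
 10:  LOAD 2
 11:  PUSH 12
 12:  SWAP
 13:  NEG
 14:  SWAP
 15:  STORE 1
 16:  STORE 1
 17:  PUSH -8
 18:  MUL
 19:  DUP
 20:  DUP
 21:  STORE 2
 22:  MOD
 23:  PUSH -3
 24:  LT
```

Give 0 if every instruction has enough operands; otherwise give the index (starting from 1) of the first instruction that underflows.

18

PUSH -4 → -4
STORE 0 → (empty)
LOAD 0  → -4
PUSH 5  → -4 5
LT      → 1
DUP     → 1 1
POP     → 1
NEG     → -1
STORE 2 → (empty)
LOAD 2  → -1
PUSH 12 → -1 12
SWAP    → 12 -1
NEG     → 12 1
SWAP    → 1 12
STORE 1 → 1
STORE 1 → (empty)
PUSH -8 → -8
MUL  — needs 2 operands, stack has 1 → underflow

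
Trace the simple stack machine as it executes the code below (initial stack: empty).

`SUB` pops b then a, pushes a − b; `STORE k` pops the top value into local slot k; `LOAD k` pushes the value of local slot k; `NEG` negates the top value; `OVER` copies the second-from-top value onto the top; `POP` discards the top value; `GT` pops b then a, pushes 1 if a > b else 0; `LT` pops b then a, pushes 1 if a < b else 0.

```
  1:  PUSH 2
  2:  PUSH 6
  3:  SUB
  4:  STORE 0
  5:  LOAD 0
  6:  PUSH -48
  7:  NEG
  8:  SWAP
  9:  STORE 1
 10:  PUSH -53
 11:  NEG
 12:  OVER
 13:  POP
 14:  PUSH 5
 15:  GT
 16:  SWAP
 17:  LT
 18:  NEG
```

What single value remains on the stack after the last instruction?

-1

PUSH 2   -> [2]
PUSH 6   -> [2, 6]
SUB      -> [-4]
STORE 0  -> []
LOAD 0   -> [-4]
PUSH -48 -> [-4, -48]
NEG      -> [-4, 48]
SWAP     -> [48, -4]
STORE 1  -> [48]
PUSH -53 -> [48, -53]
NEG      -> [48, 53]
OVER     -> [48, 53, 48]
POP      -> [48, 53]
PUSH 5   -> [48, 53, 5]
GT       -> [48, 1]
SWAP     -> [1, 48]
LT       -> [1]
NEG      -> [-1]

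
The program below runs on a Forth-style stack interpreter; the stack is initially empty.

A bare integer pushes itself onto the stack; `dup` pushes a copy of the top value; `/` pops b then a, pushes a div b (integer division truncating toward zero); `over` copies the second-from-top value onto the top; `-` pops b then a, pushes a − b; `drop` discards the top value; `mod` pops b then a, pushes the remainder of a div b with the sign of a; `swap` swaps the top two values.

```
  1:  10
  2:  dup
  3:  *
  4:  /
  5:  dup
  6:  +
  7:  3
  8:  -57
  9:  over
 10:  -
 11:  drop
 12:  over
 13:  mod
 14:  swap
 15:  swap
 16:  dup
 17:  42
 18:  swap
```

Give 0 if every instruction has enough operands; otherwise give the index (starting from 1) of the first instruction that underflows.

10  -> 10
dup -> 10 10
*   -> 100
/  — needs 2 operands, stack has 1 → underflow

4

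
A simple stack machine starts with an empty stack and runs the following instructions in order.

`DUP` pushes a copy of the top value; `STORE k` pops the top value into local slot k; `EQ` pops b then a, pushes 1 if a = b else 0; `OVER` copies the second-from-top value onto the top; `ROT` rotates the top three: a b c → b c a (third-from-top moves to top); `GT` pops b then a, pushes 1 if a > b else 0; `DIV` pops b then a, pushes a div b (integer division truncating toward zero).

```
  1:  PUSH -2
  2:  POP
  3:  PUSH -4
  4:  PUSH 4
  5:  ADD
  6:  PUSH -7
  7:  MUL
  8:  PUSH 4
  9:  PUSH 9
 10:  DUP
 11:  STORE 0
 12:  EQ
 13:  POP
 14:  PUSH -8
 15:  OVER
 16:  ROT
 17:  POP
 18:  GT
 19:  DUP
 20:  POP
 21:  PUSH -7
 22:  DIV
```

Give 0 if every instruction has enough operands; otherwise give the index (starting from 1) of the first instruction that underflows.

PUSH -2 -> [-2]
POP     -> []
PUSH -4 -> [-4]
PUSH 4  -> [-4, 4]
ADD     -> [0]
PUSH -7 -> [0, -7]
MUL     -> [0]
PUSH 4  -> [0, 4]
PUSH 9  -> [0, 4, 9]
DUP     -> [0, 4, 9, 9]
STORE 0 -> [0, 4, 9]
EQ      -> [0, 0]
POP     -> [0]
PUSH -8 -> [0, -8]
OVER    -> [0, -8, 0]
ROT     -> [-8, 0, 0]
POP     -> [-8, 0]
GT      -> [0]
DUP     -> [0, 0]
POP     -> [0]
PUSH -7 -> [0, -7]
DIV     -> [0]

0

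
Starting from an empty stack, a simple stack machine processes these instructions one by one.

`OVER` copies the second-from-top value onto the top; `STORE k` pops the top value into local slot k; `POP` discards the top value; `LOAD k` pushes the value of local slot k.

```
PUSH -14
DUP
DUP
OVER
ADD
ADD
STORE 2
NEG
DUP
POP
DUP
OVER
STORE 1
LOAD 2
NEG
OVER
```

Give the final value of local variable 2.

-42

PUSH -14  -14
DUP       -14 -14
DUP       -14 -14 -14
OVER      -14 -14 -14 -14
ADD       -14 -14 -28
ADD       -14 -42
STORE 2   -14
NEG       14
DUP       14 14
POP       14
DUP       14 14
OVER      14 14 14
STORE 1   14 14
LOAD 2    14 14 -42
NEG       14 14 42
OVER      14 14 42 14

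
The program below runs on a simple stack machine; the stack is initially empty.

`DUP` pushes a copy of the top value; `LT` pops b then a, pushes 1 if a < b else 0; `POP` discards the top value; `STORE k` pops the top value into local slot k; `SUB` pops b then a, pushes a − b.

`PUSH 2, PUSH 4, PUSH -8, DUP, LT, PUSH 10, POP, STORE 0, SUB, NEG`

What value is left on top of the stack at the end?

PUSH 2  → 2
PUSH 4  → 2 4
PUSH -8 → 2 4 -8
DUP     → 2 4 -8 -8
LT      → 2 4 0
PUSH 10 → 2 4 0 10
POP     → 2 4 0
STORE 0 → 2 4
SUB     → -2
NEG     → 2

2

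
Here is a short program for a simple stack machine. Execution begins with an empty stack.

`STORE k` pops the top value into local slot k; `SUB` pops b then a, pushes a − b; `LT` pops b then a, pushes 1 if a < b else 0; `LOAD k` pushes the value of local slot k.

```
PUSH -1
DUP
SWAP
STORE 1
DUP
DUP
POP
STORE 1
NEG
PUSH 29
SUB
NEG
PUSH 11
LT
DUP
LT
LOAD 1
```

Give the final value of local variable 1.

PUSH -1 -> [-1]
DUP     -> [-1, -1]
SWAP    -> [-1, -1]
STORE 1 -> [-1]
DUP     -> [-1, -1]
DUP     -> [-1, -1, -1]
POP     -> [-1, -1]
STORE 1 -> [-1]
NEG     -> [1]
PUSH 29 -> [1, 29]
SUB     -> [-28]
NEG     -> [28]
PUSH 11 -> [28, 11]
LT      -> [0]
DUP     -> [0, 0]
LT      -> [0]
LOAD 1  -> [0, -1]

-1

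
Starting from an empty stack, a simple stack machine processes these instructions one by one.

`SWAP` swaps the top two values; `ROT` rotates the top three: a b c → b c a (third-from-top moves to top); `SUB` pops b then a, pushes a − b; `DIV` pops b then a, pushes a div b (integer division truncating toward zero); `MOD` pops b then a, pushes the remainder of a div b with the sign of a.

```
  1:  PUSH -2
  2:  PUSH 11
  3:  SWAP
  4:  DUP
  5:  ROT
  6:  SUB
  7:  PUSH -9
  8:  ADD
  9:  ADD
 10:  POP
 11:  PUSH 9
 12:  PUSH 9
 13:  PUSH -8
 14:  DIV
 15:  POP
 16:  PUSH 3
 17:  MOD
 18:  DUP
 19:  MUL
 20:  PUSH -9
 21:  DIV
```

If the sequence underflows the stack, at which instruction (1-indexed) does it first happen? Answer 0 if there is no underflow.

0

PUSH -2 : [-2]
PUSH 11 : [-2, 11]
SWAP    : [11, -2]
DUP     : [11, -2, -2]
ROT     : [-2, -2, 11]
SUB     : [-2, -13]
PUSH -9 : [-2, -13, -9]
ADD     : [-2, -22]
ADD     : [-24]
POP     : []
PUSH 9  : [9]
PUSH 9  : [9, 9]
PUSH -8 : [9, 9, -8]
DIV     : [9, -1]
POP     : [9]
PUSH 3  : [9, 3]
MOD     : [0]
DUP     : [0, 0]
MUL     : [0]
PUSH -9 : [0, -9]
DIV     : [0]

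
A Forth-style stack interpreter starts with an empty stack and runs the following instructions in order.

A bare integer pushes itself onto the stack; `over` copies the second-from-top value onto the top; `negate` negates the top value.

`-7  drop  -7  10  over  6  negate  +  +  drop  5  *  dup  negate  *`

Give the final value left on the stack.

-7     → -7
drop   → (empty)
-7     → -7
10     → -7 10
over   → -7 10 -7
6      → -7 10 -7 6
negate → -7 10 -7 -6
+      → -7 10 -13
+      → -7 -3
drop   → -7
5      → -7 5
*      → -35
dup    → -35 -35
negate → -35 35
*      → -1225

-1225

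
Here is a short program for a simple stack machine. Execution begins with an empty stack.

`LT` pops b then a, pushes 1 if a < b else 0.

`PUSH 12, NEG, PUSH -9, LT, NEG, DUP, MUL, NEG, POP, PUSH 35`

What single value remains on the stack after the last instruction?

PUSH 12 : 12
NEG     : -12
PUSH -9 : -12 -9
LT      : 1
NEG     : -1
DUP     : -1 -1
MUL     : 1
NEG     : -1
POP     : (empty)
PUSH 35 : 35

35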